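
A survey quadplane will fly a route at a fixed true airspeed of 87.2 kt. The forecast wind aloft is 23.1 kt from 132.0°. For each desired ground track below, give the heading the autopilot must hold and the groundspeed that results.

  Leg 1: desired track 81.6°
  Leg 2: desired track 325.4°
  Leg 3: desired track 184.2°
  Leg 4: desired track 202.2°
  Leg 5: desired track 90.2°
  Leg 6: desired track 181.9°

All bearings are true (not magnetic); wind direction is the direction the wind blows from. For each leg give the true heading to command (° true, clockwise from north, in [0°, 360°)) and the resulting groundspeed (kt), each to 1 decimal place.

Leg 1: heading=93.4°, groundspeed=70.6 kt
Leg 2: heading=328.9°, groundspeed=109.5 kt
Leg 3: heading=172.1°, groundspeed=71.1 kt
Leg 4: heading=187.8°, groundspeed=76.6 kt
Leg 5: heading=100.4°, groundspeed=68.6 kt
Leg 6: heading=170.2°, groundspeed=70.5 kt

Leg 1: desired track 81.6°; wind correction +11.8° → command heading 93.4°, groundspeed 70.6 kt
Leg 2: desired track 325.4°; wind correction +3.5° → command heading 328.9°, groundspeed 109.5 kt
Leg 3: desired track 184.2°; wind correction -12.1° → command heading 172.1°, groundspeed 71.1 kt
Leg 4: desired track 202.2°; wind correction -14.4° → command heading 187.8°, groundspeed 76.6 kt
Leg 5: desired track 90.2°; wind correction +10.2° → command heading 100.4°, groundspeed 68.6 kt
Leg 6: desired track 181.9°; wind correction -11.7° → command heading 170.2°, groundspeed 70.5 kt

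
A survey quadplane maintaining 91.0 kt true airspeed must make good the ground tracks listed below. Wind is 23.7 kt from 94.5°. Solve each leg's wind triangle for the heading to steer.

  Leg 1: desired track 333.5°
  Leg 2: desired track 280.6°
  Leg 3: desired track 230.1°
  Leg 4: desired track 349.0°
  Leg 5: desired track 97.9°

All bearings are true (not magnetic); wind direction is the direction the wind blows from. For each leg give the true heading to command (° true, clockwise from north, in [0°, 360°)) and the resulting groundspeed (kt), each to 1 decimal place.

Leg 1: heading=346.4°, groundspeed=100.9 kt
Leg 2: heading=282.2°, groundspeed=114.5 kt
Leg 3: heading=219.6°, groundspeed=106.4 kt
Leg 4: heading=3.5°, groundspeed=94.4 kt
Leg 5: heading=97.0°, groundspeed=67.3 kt

Leg 1: desired track 333.5°; wind correction +12.9° → command heading 346.4°, groundspeed 100.9 kt
Leg 2: desired track 280.6°; wind correction +1.6° → command heading 282.2°, groundspeed 114.5 kt
Leg 3: desired track 230.1°; wind correction -10.5° → command heading 219.6°, groundspeed 106.4 kt
Leg 4: desired track 349.0°; wind correction +14.5° → command heading 3.5°, groundspeed 94.4 kt
Leg 5: desired track 97.9°; wind correction -0.9° → command heading 97.0°, groundspeed 67.3 kt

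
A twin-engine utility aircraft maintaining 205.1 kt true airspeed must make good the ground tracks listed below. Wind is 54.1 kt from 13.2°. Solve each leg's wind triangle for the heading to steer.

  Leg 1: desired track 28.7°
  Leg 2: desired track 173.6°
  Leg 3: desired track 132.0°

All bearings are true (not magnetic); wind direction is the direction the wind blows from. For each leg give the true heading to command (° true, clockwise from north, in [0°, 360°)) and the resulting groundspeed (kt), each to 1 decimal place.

Leg 1: desired track 28.7°; wind correction -4.0° → command heading 24.7°, groundspeed 152.5 kt
Leg 2: desired track 173.6°; wind correction -5.1° → command heading 168.5°, groundspeed 255.3 kt
Leg 3: desired track 132.0°; wind correction -13.4° → command heading 118.6°, groundspeed 225.6 kt

Leg 1: heading=24.7°, groundspeed=152.5 kt
Leg 2: heading=168.5°, groundspeed=255.3 kt
Leg 3: heading=118.6°, groundspeed=225.6 kt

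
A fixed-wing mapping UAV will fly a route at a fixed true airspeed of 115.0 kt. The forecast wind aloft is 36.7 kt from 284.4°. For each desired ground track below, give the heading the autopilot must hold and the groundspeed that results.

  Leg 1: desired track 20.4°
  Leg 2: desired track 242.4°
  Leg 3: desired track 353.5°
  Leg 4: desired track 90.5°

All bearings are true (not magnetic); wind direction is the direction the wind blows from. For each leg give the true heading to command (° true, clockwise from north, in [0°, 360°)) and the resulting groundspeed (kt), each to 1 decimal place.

Leg 1: desired track 20.4°; wind correction -18.5° → command heading 1.9°, groundspeed 112.9 kt
Leg 2: desired track 242.4°; wind correction +12.3° → command heading 254.7°, groundspeed 85.1 kt
Leg 3: desired track 353.5°; wind correction -17.3° → command heading 336.2°, groundspeed 96.7 kt
Leg 4: desired track 90.5°; wind correction -4.4° → command heading 86.1°, groundspeed 150.3 kt

Leg 1: heading=1.9°, groundspeed=112.9 kt
Leg 2: heading=254.7°, groundspeed=85.1 kt
Leg 3: heading=336.2°, groundspeed=96.7 kt
Leg 4: heading=86.1°, groundspeed=150.3 kt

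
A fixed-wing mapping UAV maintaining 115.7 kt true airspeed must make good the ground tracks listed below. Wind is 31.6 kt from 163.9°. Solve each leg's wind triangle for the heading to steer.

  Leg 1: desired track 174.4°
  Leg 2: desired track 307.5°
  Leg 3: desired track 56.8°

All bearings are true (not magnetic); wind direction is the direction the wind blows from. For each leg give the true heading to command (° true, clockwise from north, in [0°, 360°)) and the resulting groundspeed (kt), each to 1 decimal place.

Leg 1: heading=171.5°, groundspeed=84.5 kt
Leg 2: heading=298.2°, groundspeed=139.6 kt
Leg 3: heading=71.9°, groundspeed=121.0 kt

Leg 1: desired track 174.4°; wind correction -2.9° → command heading 171.5°, groundspeed 84.5 kt
Leg 2: desired track 307.5°; wind correction -9.3° → command heading 298.2°, groundspeed 139.6 kt
Leg 3: desired track 56.8°; wind correction +15.1° → command heading 71.9°, groundspeed 121.0 kt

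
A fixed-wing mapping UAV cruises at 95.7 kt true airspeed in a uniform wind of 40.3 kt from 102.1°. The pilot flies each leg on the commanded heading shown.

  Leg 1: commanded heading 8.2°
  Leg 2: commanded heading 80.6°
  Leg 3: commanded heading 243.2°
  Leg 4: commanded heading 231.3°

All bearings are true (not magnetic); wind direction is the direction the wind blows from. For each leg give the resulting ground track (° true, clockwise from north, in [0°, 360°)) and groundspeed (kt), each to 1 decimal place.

Leg 1: track=346.0°, groundspeed=106.3 kt
Leg 2: track=66.4°, groundspeed=60.0 kt
Leg 3: track=254.5°, groundspeed=129.6 kt
Leg 4: track=245.8°, groundspeed=125.1 kt

Leg 1: heading 8.2°; drift -22.2° → track 346.0°, groundspeed 106.3 kt
Leg 2: heading 80.6°; drift -14.2° → track 66.4°, groundspeed 60.0 kt
Leg 3: heading 243.2°; drift +11.3° → track 254.5°, groundspeed 129.6 kt
Leg 4: heading 231.3°; drift +14.5° → track 245.8°, groundspeed 125.1 kt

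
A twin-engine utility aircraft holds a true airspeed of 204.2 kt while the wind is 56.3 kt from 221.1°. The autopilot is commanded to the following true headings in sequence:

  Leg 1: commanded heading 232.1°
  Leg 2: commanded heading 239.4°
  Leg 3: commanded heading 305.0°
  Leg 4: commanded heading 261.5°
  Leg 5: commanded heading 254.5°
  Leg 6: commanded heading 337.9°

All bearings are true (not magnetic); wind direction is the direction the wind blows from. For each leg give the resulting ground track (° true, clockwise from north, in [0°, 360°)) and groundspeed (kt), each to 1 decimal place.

Leg 1: track=236.2°, groundspeed=149.3 kt
Leg 2: track=246.1°, groundspeed=151.8 kt
Leg 3: track=320.8°, groundspeed=206.0 kt
Leg 4: track=274.2°, groundspeed=165.4 kt
Leg 5: track=265.7°, groundspeed=160.2 kt
Leg 6: track=350.2°, groundspeed=235.0 kt

Leg 1: heading 232.1°; drift +4.1° → track 236.2°, groundspeed 149.3 kt
Leg 2: heading 239.4°; drift +6.7° → track 246.1°, groundspeed 151.8 kt
Leg 3: heading 305.0°; drift +15.8° → track 320.8°, groundspeed 206.0 kt
Leg 4: heading 261.5°; drift +12.7° → track 274.2°, groundspeed 165.4 kt
Leg 5: heading 254.5°; drift +11.2° → track 265.7°, groundspeed 160.2 kt
Leg 6: heading 337.9°; drift +12.3° → track 350.2°, groundspeed 235.0 kt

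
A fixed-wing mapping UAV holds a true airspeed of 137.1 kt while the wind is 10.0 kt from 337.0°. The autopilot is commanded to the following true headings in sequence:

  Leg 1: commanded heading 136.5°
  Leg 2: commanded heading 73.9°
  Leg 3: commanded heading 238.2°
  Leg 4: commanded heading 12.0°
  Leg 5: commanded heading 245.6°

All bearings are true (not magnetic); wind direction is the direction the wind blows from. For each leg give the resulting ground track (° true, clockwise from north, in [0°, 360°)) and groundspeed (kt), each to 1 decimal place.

Leg 1: track=137.9°, groundspeed=146.5 kt
Leg 2: track=78.0°, groundspeed=138.7 kt
Leg 3: track=234.1°, groundspeed=139.0 kt
Leg 4: track=14.5°, groundspeed=129.0 kt
Leg 5: track=241.4°, groundspeed=137.7 kt

Leg 1: heading 136.5°; drift +1.4° → track 137.9°, groundspeed 146.5 kt
Leg 2: heading 73.9°; drift +4.1° → track 78.0°, groundspeed 138.7 kt
Leg 3: heading 238.2°; drift -4.1° → track 234.1°, groundspeed 139.0 kt
Leg 4: heading 12.0°; drift +2.5° → track 14.5°, groundspeed 129.0 kt
Leg 5: heading 245.6°; drift -4.2° → track 241.4°, groundspeed 137.7 kt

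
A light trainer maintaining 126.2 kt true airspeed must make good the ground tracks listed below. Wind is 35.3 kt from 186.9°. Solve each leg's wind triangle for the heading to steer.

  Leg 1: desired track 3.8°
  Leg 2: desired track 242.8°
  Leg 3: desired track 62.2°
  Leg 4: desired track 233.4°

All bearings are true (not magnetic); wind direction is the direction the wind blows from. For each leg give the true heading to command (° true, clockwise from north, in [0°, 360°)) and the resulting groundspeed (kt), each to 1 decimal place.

Leg 1: desired track 3.8°; wind correction -0.9° → command heading 2.9°, groundspeed 161.4 kt
Leg 2: desired track 242.8°; wind correction -13.4° → command heading 229.4°, groundspeed 103.0 kt
Leg 3: desired track 62.2°; wind correction +13.3° → command heading 75.5°, groundspeed 142.9 kt
Leg 4: desired track 233.4°; wind correction -11.7° → command heading 221.7°, groundspeed 99.3 kt

Leg 1: heading=2.9°, groundspeed=161.4 kt
Leg 2: heading=229.4°, groundspeed=103.0 kt
Leg 3: heading=75.5°, groundspeed=142.9 kt
Leg 4: heading=221.7°, groundspeed=99.3 kt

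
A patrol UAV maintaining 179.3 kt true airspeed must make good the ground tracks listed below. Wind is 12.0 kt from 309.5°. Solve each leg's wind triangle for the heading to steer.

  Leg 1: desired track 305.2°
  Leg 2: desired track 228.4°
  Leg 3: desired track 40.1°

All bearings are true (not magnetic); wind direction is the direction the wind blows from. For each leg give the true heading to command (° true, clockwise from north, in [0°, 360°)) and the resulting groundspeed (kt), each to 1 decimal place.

Leg 1: heading=305.5°, groundspeed=167.3 kt
Leg 2: heading=232.2°, groundspeed=177.1 kt
Leg 3: heading=36.3°, groundspeed=179.0 kt

Leg 1: desired track 305.2°; wind correction +0.3° → command heading 305.5°, groundspeed 167.3 kt
Leg 2: desired track 228.4°; wind correction +3.8° → command heading 232.2°, groundspeed 177.1 kt
Leg 3: desired track 40.1°; wind correction -3.8° → command heading 36.3°, groundspeed 179.0 kt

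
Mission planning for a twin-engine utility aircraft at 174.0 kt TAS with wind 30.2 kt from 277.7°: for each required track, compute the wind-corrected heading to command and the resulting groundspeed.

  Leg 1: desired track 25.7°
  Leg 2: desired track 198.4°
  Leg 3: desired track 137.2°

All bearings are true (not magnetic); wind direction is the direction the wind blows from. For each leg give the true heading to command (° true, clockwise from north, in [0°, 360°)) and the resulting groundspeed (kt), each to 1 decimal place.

Leg 1: heading=16.2°, groundspeed=180.9 kt
Leg 2: heading=208.2°, groundspeed=165.8 kt
Leg 3: heading=143.5°, groundspeed=196.2 kt

Leg 1: desired track 25.7°; wind correction -9.5° → command heading 16.2°, groundspeed 180.9 kt
Leg 2: desired track 198.4°; wind correction +9.8° → command heading 208.2°, groundspeed 165.8 kt
Leg 3: desired track 137.2°; wind correction +6.3° → command heading 143.5°, groundspeed 196.2 kt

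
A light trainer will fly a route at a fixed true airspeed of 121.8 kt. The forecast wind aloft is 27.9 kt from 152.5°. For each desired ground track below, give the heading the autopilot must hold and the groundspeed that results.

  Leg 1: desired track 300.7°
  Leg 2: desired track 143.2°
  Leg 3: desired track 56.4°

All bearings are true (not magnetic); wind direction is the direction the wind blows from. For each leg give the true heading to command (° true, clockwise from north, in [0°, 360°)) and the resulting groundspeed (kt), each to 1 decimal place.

Leg 1: heading=293.8°, groundspeed=144.6 kt
Leg 2: heading=145.3°, groundspeed=94.2 kt
Leg 3: heading=69.6°, groundspeed=121.6 kt

Leg 1: desired track 300.7°; wind correction -6.9° → command heading 293.8°, groundspeed 144.6 kt
Leg 2: desired track 143.2°; wind correction +2.1° → command heading 145.3°, groundspeed 94.2 kt
Leg 3: desired track 56.4°; wind correction +13.2° → command heading 69.6°, groundspeed 121.6 kt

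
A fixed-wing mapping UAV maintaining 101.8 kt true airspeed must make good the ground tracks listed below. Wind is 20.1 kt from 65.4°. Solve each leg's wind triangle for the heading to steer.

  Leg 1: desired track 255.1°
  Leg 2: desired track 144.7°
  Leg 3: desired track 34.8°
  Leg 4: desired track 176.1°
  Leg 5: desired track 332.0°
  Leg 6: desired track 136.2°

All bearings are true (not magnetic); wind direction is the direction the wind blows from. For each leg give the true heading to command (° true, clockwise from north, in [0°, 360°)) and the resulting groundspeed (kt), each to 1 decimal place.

Leg 1: heading=257.0°, groundspeed=121.6 kt
Leg 2: heading=133.5°, groundspeed=96.1 kt
Leg 3: heading=40.6°, groundspeed=84.0 kt
Leg 4: heading=165.5°, groundspeed=107.2 kt
Leg 5: heading=343.4°, groundspeed=101.0 kt
Leg 6: heading=125.5°, groundspeed=93.4 kt

Leg 1: desired track 255.1°; wind correction +1.9° → command heading 257.0°, groundspeed 121.6 kt
Leg 2: desired track 144.7°; wind correction -11.2° → command heading 133.5°, groundspeed 96.1 kt
Leg 3: desired track 34.8°; wind correction +5.8° → command heading 40.6°, groundspeed 84.0 kt
Leg 4: desired track 176.1°; wind correction -10.6° → command heading 165.5°, groundspeed 107.2 kt
Leg 5: desired track 332.0°; wind correction +11.4° → command heading 343.4°, groundspeed 101.0 kt
Leg 6: desired track 136.2°; wind correction -10.7° → command heading 125.5°, groundspeed 93.4 kt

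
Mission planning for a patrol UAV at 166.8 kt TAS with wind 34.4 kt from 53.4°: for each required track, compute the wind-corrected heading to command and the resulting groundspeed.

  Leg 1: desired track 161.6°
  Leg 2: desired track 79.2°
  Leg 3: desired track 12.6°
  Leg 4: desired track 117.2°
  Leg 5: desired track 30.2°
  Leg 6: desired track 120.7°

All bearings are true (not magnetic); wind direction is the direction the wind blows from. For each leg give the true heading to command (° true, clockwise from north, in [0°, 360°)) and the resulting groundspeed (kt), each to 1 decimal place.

Leg 1: heading=150.3°, groundspeed=174.3 kt
Leg 2: heading=74.1°, groundspeed=135.2 kt
Leg 3: heading=20.3°, groundspeed=139.2 kt
Leg 4: heading=106.5°, groundspeed=148.7 kt
Leg 5: heading=34.9°, groundspeed=134.6 kt
Leg 6: heading=109.7°, groundspeed=150.5 kt

Leg 1: desired track 161.6°; wind correction -11.3° → command heading 150.3°, groundspeed 174.3 kt
Leg 2: desired track 79.2°; wind correction -5.1° → command heading 74.1°, groundspeed 135.2 kt
Leg 3: desired track 12.6°; wind correction +7.7° → command heading 20.3°, groundspeed 139.2 kt
Leg 4: desired track 117.2°; wind correction -10.7° → command heading 106.5°, groundspeed 148.7 kt
Leg 5: desired track 30.2°; wind correction +4.7° → command heading 34.9°, groundspeed 134.6 kt
Leg 6: desired track 120.7°; wind correction -11.0° → command heading 109.7°, groundspeed 150.5 kt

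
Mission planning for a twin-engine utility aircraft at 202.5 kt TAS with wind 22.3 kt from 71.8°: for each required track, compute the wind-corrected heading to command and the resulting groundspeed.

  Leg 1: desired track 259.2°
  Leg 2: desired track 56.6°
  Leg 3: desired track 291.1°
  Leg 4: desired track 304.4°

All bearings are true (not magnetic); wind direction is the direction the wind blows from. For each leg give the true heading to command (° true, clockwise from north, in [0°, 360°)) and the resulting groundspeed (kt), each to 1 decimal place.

Leg 1: heading=260.0°, groundspeed=224.6 kt
Leg 2: heading=58.3°, groundspeed=180.9 kt
Leg 3: heading=295.1°, groundspeed=219.3 kt
Leg 4: heading=309.4°, groundspeed=215.3 kt

Leg 1: desired track 259.2°; wind correction +0.8° → command heading 260.0°, groundspeed 224.6 kt
Leg 2: desired track 56.6°; wind correction +1.7° → command heading 58.3°, groundspeed 180.9 kt
Leg 3: desired track 291.1°; wind correction +4.0° → command heading 295.1°, groundspeed 219.3 kt
Leg 4: desired track 304.4°; wind correction +5.0° → command heading 309.4°, groundspeed 215.3 kt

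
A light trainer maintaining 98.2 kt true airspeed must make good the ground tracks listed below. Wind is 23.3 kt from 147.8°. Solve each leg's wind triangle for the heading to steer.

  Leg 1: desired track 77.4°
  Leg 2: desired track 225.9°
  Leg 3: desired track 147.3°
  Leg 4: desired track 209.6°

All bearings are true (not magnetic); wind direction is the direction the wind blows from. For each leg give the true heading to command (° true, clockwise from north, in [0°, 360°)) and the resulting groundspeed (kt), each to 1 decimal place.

Leg 1: desired track 77.4°; wind correction +12.9° → command heading 90.3°, groundspeed 87.9 kt
Leg 2: desired track 225.9°; wind correction -13.4° → command heading 212.5°, groundspeed 90.7 kt
Leg 3: desired track 147.3°; wind correction +0.1° → command heading 147.4°, groundspeed 74.9 kt
Leg 4: desired track 209.6°; wind correction -12.1° → command heading 197.5°, groundspeed 85.0 kt

Leg 1: heading=90.3°, groundspeed=87.9 kt
Leg 2: heading=212.5°, groundspeed=90.7 kt
Leg 3: heading=147.4°, groundspeed=74.9 kt
Leg 4: heading=197.5°, groundspeed=85.0 kt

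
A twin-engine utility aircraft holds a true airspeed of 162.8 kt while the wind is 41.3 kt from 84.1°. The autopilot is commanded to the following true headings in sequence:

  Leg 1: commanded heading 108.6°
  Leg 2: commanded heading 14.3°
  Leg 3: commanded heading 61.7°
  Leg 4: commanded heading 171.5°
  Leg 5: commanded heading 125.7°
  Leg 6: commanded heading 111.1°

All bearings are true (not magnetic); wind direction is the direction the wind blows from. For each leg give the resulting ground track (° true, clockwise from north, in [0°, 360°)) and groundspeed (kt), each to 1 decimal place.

Leg 1: track=116.4°, groundspeed=126.4 kt
Leg 2: track=359.7°, groundspeed=153.5 kt
Leg 3: track=54.5°, groundspeed=125.6 kt
Leg 4: track=185.9°, groundspeed=166.1 kt
Leg 5: track=137.4°, groundspeed=134.7 kt
Leg 6: track=119.6°, groundspeed=127.4 kt

Leg 1: heading 108.6°; drift +7.8° → track 116.4°, groundspeed 126.4 kt
Leg 2: heading 14.3°; drift -14.6° → track 359.7°, groundspeed 153.5 kt
Leg 3: heading 61.7°; drift -7.2° → track 54.5°, groundspeed 125.6 kt
Leg 4: heading 171.5°; drift +14.4° → track 185.9°, groundspeed 166.1 kt
Leg 5: heading 125.7°; drift +11.7° → track 137.4°, groundspeed 134.7 kt
Leg 6: heading 111.1°; drift +8.5° → track 119.6°, groundspeed 127.4 kt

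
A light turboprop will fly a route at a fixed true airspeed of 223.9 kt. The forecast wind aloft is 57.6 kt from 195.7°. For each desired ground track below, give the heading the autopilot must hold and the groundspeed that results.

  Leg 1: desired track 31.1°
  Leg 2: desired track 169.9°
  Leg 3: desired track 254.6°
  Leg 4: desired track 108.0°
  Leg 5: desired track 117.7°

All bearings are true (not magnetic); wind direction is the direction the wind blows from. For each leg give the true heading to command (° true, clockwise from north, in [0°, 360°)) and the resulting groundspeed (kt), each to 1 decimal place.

Leg 1: heading=35.0°, groundspeed=278.9 kt
Leg 2: heading=176.3°, groundspeed=170.6 kt
Leg 3: heading=241.9°, groundspeed=188.6 kt
Leg 4: heading=122.9°, groundspeed=214.1 kt
Leg 5: heading=132.3°, groundspeed=204.7 kt

Leg 1: desired track 31.1°; wind correction +3.9° → command heading 35.0°, groundspeed 278.9 kt
Leg 2: desired track 169.9°; wind correction +6.4° → command heading 176.3°, groundspeed 170.6 kt
Leg 3: desired track 254.6°; wind correction -12.7° → command heading 241.9°, groundspeed 188.6 kt
Leg 4: desired track 108.0°; wind correction +14.9° → command heading 122.9°, groundspeed 214.1 kt
Leg 5: desired track 117.7°; wind correction +14.6° → command heading 132.3°, groundspeed 204.7 kt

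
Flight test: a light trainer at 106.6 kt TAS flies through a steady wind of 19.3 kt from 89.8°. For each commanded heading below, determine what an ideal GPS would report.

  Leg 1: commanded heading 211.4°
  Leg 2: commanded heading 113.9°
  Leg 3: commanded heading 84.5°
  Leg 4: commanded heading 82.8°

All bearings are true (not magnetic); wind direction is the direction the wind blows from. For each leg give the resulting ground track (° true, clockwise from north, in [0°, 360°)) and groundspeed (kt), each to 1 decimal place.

Leg 1: heading 211.4°; drift +8.0° → track 219.4°, groundspeed 117.9 kt
Leg 2: heading 113.9°; drift +5.1° → track 119.0°, groundspeed 89.3 kt
Leg 3: heading 84.5°; drift -1.2° → track 83.3°, groundspeed 87.4 kt
Leg 4: heading 82.8°; drift -1.5° → track 81.3°, groundspeed 87.5 kt

Leg 1: track=219.4°, groundspeed=117.9 kt
Leg 2: track=119.0°, groundspeed=89.3 kt
Leg 3: track=83.3°, groundspeed=87.4 kt
Leg 4: track=81.3°, groundspeed=87.5 kt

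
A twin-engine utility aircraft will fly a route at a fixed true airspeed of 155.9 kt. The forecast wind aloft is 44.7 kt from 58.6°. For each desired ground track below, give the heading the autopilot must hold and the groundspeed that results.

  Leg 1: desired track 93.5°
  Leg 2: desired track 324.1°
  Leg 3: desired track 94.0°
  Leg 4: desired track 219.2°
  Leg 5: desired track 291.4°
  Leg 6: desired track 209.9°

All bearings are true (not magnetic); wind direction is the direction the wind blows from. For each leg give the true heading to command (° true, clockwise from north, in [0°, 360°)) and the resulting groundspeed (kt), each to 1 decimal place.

Leg 1: heading=84.1°, groundspeed=117.1 kt
Leg 2: heading=340.7°, groundspeed=152.9 kt
Leg 3: heading=84.4°, groundspeed=117.3 kt
Leg 4: heading=213.7°, groundspeed=197.4 kt
Leg 5: heading=304.6°, groundspeed=178.8 kt
Leg 6: heading=202.0°, groundspeed=193.6 kt

Leg 1: desired track 93.5°; wind correction -9.4° → command heading 84.1°, groundspeed 117.1 kt
Leg 2: desired track 324.1°; wind correction +16.6° → command heading 340.7°, groundspeed 152.9 kt
Leg 3: desired track 94.0°; wind correction -9.6° → command heading 84.4°, groundspeed 117.3 kt
Leg 4: desired track 219.2°; wind correction -5.5° → command heading 213.7°, groundspeed 197.4 kt
Leg 5: desired track 291.4°; wind correction +13.2° → command heading 304.6°, groundspeed 178.8 kt
Leg 6: desired track 209.9°; wind correction -7.9° → command heading 202.0°, groundspeed 193.6 kt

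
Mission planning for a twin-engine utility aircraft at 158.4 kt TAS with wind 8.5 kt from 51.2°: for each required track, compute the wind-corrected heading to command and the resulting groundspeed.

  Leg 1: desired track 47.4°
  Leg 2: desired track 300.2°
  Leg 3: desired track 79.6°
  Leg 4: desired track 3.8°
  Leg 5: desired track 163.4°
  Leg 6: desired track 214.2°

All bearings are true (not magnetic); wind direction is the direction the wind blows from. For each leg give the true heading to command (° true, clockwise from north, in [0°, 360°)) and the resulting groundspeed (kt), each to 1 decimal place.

Leg 1: heading=47.6°, groundspeed=149.9 kt
Leg 2: heading=303.1°, groundspeed=161.2 kt
Leg 3: heading=78.1°, groundspeed=150.9 kt
Leg 4: heading=6.1°, groundspeed=152.5 kt
Leg 5: heading=160.6°, groundspeed=161.4 kt
Leg 6: heading=213.3°, groundspeed=166.5 kt

Leg 1: desired track 47.4°; wind correction +0.2° → command heading 47.6°, groundspeed 149.9 kt
Leg 2: desired track 300.2°; wind correction +2.9° → command heading 303.1°, groundspeed 161.2 kt
Leg 3: desired track 79.6°; wind correction -1.5° → command heading 78.1°, groundspeed 150.9 kt
Leg 4: desired track 3.8°; wind correction +2.3° → command heading 6.1°, groundspeed 152.5 kt
Leg 5: desired track 163.4°; wind correction -2.8° → command heading 160.6°, groundspeed 161.4 kt
Leg 6: desired track 214.2°; wind correction -0.9° → command heading 213.3°, groundspeed 166.5 kt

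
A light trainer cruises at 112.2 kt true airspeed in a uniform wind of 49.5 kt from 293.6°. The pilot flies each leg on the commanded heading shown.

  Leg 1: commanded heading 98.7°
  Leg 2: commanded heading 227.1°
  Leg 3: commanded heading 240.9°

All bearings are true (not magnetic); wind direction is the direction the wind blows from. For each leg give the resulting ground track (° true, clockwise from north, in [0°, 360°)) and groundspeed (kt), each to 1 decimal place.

Leg 1: heading 98.7°; drift +4.5° → track 103.2°, groundspeed 160.5 kt
Leg 2: heading 227.1°; drift -26.1° → track 201.0°, groundspeed 103.0 kt
Leg 3: heading 240.9°; drift -25.6° → track 215.3°, groundspeed 91.1 kt

Leg 1: track=103.2°, groundspeed=160.5 kt
Leg 2: track=201.0°, groundspeed=103.0 kt
Leg 3: track=215.3°, groundspeed=91.1 kt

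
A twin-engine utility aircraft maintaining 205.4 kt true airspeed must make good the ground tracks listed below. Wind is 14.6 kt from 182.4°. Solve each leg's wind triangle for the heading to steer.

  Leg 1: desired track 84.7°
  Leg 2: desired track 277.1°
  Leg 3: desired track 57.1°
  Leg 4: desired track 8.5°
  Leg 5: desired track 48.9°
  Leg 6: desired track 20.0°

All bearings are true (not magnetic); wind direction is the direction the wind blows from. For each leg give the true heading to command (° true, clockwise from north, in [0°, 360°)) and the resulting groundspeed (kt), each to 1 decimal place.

Leg 1: heading=88.7°, groundspeed=206.8 kt
Leg 2: heading=273.0°, groundspeed=206.1 kt
Leg 3: heading=60.4°, groundspeed=213.5 kt
Leg 4: heading=8.9°, groundspeed=219.9 kt
Leg 5: heading=51.9°, groundspeed=215.2 kt
Leg 6: heading=21.2°, groundspeed=219.3 kt

Leg 1: desired track 84.7°; wind correction +4.0° → command heading 88.7°, groundspeed 206.8 kt
Leg 2: desired track 277.1°; wind correction -4.1° → command heading 273.0°, groundspeed 206.1 kt
Leg 3: desired track 57.1°; wind correction +3.3° → command heading 60.4°, groundspeed 213.5 kt
Leg 4: desired track 8.5°; wind correction +0.4° → command heading 8.9°, groundspeed 219.9 kt
Leg 5: desired track 48.9°; wind correction +3.0° → command heading 51.9°, groundspeed 215.2 kt
Leg 6: desired track 20.0°; wind correction +1.2° → command heading 21.2°, groundspeed 219.3 kt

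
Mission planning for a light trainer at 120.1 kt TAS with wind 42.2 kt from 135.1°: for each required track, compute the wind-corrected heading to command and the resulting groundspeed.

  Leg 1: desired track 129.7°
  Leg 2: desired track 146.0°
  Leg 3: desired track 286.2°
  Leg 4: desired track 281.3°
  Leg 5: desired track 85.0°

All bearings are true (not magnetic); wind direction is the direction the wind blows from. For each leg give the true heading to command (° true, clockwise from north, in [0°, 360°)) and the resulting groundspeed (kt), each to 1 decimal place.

Leg 1: heading=131.6°, groundspeed=78.0 kt
Leg 2: heading=142.2°, groundspeed=78.4 kt
Leg 3: heading=276.4°, groundspeed=155.3 kt
Leg 4: heading=270.0°, groundspeed=152.9 kt
Leg 5: heading=100.6°, groundspeed=88.6 kt

Leg 1: desired track 129.7°; wind correction +1.9° → command heading 131.6°, groundspeed 78.0 kt
Leg 2: desired track 146.0°; wind correction -3.8° → command heading 142.2°, groundspeed 78.4 kt
Leg 3: desired track 286.2°; wind correction -9.8° → command heading 276.4°, groundspeed 155.3 kt
Leg 4: desired track 281.3°; wind correction -11.3° → command heading 270.0°, groundspeed 152.9 kt
Leg 5: desired track 85.0°; wind correction +15.6° → command heading 100.6°, groundspeed 88.6 kt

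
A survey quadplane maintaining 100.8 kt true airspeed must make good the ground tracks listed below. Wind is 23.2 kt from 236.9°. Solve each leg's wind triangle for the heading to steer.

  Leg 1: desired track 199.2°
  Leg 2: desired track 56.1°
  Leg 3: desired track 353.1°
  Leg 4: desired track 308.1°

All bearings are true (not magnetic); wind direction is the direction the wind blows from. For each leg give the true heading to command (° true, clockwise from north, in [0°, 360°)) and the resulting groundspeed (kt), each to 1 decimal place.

Leg 1: desired track 199.2°; wind correction +8.1° → command heading 207.3°, groundspeed 81.4 kt
Leg 2: desired track 56.1°; wind correction -0.2° → command heading 55.9°, groundspeed 124.0 kt
Leg 3: desired track 353.1°; wind correction -11.9° → command heading 341.2°, groundspeed 108.9 kt
Leg 4: desired track 308.1°; wind correction -12.6° → command heading 295.5°, groundspeed 90.9 kt

Leg 1: heading=207.3°, groundspeed=81.4 kt
Leg 2: heading=55.9°, groundspeed=124.0 kt
Leg 3: heading=341.2°, groundspeed=108.9 kt
Leg 4: heading=295.5°, groundspeed=90.9 kt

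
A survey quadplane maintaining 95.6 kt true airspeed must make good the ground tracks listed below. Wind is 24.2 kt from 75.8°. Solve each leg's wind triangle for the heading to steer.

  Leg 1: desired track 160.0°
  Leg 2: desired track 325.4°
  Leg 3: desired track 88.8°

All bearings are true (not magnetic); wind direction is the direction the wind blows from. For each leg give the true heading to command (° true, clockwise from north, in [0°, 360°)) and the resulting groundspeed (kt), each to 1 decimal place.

Leg 1: desired track 160.0°; wind correction -14.6° → command heading 145.4°, groundspeed 90.1 kt
Leg 2: desired track 325.4°; wind correction +13.7° → command heading 339.1°, groundspeed 101.3 kt
Leg 3: desired track 88.8°; wind correction -3.3° → command heading 85.5°, groundspeed 71.9 kt

Leg 1: heading=145.4°, groundspeed=90.1 kt
Leg 2: heading=339.1°, groundspeed=101.3 kt
Leg 3: heading=85.5°, groundspeed=71.9 kt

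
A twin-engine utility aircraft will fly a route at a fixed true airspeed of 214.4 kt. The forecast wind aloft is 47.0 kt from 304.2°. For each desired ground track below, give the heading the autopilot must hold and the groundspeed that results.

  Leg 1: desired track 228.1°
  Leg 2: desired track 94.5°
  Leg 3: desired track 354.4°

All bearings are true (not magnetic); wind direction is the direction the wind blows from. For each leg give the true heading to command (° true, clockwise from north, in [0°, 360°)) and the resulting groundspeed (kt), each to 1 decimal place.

Leg 1: desired track 228.1°; wind correction +12.3° → command heading 240.4°, groundspeed 198.2 kt
Leg 2: desired track 94.5°; wind correction -6.2° → command heading 88.3°, groundspeed 254.0 kt
Leg 3: desired track 354.4°; wind correction -9.7° → command heading 344.7°, groundspeed 181.3 kt

Leg 1: heading=240.4°, groundspeed=198.2 kt
Leg 2: heading=88.3°, groundspeed=254.0 kt
Leg 3: heading=344.7°, groundspeed=181.3 kt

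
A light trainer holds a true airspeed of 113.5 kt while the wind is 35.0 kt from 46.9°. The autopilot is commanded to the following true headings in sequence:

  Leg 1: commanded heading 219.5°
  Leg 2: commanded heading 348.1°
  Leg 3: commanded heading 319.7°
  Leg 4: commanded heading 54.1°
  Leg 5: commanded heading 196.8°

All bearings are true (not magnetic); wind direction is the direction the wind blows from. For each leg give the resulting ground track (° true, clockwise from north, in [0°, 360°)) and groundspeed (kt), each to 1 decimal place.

Leg 1: track=221.2°, groundspeed=148.3 kt
Leg 2: track=330.7°, groundspeed=100.0 kt
Leg 3: track=302.3°, groundspeed=117.1 kt
Leg 4: track=57.3°, groundspeed=78.9 kt
Leg 5: track=203.8°, groundspeed=144.8 kt

Leg 1: heading 219.5°; drift +1.7° → track 221.2°, groundspeed 148.3 kt
Leg 2: heading 348.1°; drift -17.4° → track 330.7°, groundspeed 100.0 kt
Leg 3: heading 319.7°; drift -17.4° → track 302.3°, groundspeed 117.1 kt
Leg 4: heading 54.1°; drift +3.2° → track 57.3°, groundspeed 78.9 kt
Leg 5: heading 196.8°; drift +7.0° → track 203.8°, groundspeed 144.8 kt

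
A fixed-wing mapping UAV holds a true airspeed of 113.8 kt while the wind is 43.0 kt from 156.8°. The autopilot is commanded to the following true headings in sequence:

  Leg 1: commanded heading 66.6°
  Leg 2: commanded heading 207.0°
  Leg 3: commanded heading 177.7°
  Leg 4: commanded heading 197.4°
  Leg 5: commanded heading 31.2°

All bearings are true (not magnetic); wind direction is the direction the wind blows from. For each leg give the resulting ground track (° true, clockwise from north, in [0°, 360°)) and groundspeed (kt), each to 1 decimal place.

Leg 1: track=45.9°, groundspeed=121.8 kt
Leg 2: track=228.0°, groundspeed=92.4 kt
Leg 3: track=189.5°, groundspeed=75.2 kt
Leg 4: track=216.4°, groundspeed=85.8 kt
Leg 5: track=17.1°, groundspeed=143.2 kt

Leg 1: heading 66.6°; drift -20.7° → track 45.9°, groundspeed 121.8 kt
Leg 2: heading 207.0°; drift +21.0° → track 228.0°, groundspeed 92.4 kt
Leg 3: heading 177.7°; drift +11.8° → track 189.5°, groundspeed 75.2 kt
Leg 4: heading 197.4°; drift +19.0° → track 216.4°, groundspeed 85.8 kt
Leg 5: heading 31.2°; drift -14.1° → track 17.1°, groundspeed 143.2 kt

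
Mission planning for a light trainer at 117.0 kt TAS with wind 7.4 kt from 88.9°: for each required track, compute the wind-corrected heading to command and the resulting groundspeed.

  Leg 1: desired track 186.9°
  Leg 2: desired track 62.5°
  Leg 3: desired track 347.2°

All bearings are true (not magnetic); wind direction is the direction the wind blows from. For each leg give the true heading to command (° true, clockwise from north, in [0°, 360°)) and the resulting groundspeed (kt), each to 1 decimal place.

Leg 1: desired track 186.9°; wind correction -3.6° → command heading 183.3°, groundspeed 117.8 kt
Leg 2: desired track 62.5°; wind correction +1.6° → command heading 64.1°, groundspeed 110.3 kt
Leg 3: desired track 347.2°; wind correction +3.6° → command heading 350.8°, groundspeed 118.3 kt

Leg 1: heading=183.3°, groundspeed=117.8 kt
Leg 2: heading=64.1°, groundspeed=110.3 kt
Leg 3: heading=350.8°, groundspeed=118.3 kt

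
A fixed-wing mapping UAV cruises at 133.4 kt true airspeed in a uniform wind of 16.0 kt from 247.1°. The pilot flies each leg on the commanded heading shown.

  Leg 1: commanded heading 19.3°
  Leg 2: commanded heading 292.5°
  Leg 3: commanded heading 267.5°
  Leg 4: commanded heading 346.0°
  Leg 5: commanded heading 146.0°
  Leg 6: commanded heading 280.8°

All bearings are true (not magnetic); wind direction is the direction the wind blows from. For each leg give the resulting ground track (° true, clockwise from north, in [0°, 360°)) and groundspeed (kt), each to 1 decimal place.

Leg 1: heading 19.3°; drift +4.7° → track 24.0°, groundspeed 144.6 kt
Leg 2: heading 292.5°; drift +5.3° → track 297.8°, groundspeed 122.7 kt
Leg 3: heading 267.5°; drift +2.7° → track 270.2°, groundspeed 118.5 kt
Leg 4: heading 346.0°; drift +6.6° → track 352.6°, groundspeed 136.8 kt
Leg 5: heading 146.0°; drift -6.6° → track 139.4°, groundspeed 137.4 kt
Leg 6: heading 280.8°; drift +4.2° → track 285.0°, groundspeed 120.4 kt

Leg 1: track=24.0°, groundspeed=144.6 kt
Leg 2: track=297.8°, groundspeed=122.7 kt
Leg 3: track=270.2°, groundspeed=118.5 kt
Leg 4: track=352.6°, groundspeed=136.8 kt
Leg 5: track=139.4°, groundspeed=137.4 kt
Leg 6: track=285.0°, groundspeed=120.4 kt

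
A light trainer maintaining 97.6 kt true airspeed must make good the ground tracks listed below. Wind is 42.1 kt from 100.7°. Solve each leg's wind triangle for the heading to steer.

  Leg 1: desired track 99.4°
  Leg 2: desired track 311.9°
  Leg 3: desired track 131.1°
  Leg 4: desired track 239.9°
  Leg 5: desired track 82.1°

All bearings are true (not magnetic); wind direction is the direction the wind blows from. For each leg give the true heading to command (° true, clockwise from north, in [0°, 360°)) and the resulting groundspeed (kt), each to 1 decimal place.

Leg 1: heading=100.0°, groundspeed=55.5 kt
Leg 2: heading=324.8°, groundspeed=131.1 kt
Leg 3: heading=118.5°, groundspeed=58.9 kt
Leg 4: heading=223.5°, groundspeed=125.5 kt
Leg 5: heading=90.0°, groundspeed=56.8 kt

Leg 1: desired track 99.4°; wind correction +0.6° → command heading 100.0°, groundspeed 55.5 kt
Leg 2: desired track 311.9°; wind correction +12.9° → command heading 324.8°, groundspeed 131.1 kt
Leg 3: desired track 131.1°; wind correction -12.6° → command heading 118.5°, groundspeed 58.9 kt
Leg 4: desired track 239.9°; wind correction -16.4° → command heading 223.5°, groundspeed 125.5 kt
Leg 5: desired track 82.1°; wind correction +7.9° → command heading 90.0°, groundspeed 56.8 kt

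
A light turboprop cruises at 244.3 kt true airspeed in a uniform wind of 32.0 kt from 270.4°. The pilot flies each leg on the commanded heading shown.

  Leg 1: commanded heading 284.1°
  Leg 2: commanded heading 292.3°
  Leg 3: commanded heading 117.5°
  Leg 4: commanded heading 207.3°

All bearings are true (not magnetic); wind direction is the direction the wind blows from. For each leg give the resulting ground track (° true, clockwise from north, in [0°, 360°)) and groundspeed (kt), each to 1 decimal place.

Leg 1: heading 284.1°; drift +2.0° → track 286.1°, groundspeed 213.3 kt
Leg 2: heading 292.3°; drift +3.2° → track 295.5°, groundspeed 214.9 kt
Leg 3: heading 117.5°; drift -3.1° → track 114.4°, groundspeed 273.2 kt
Leg 4: heading 207.3°; drift -7.1° → track 200.2°, groundspeed 231.6 kt

Leg 1: track=286.1°, groundspeed=213.3 kt
Leg 2: track=295.5°, groundspeed=214.9 kt
Leg 3: track=114.4°, groundspeed=273.2 kt
Leg 4: track=200.2°, groundspeed=231.6 kt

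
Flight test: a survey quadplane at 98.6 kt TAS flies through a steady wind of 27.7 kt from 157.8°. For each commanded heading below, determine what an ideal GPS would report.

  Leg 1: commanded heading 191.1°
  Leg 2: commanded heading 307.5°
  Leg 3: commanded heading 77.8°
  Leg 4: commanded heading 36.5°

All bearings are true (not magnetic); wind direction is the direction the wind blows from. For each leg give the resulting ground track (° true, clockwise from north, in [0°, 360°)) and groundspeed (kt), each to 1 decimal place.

Leg 1: heading 191.1°; drift +11.4° → track 202.5°, groundspeed 77.0 kt
Leg 2: heading 307.5°; drift +6.5° → track 314.0°, groundspeed 123.3 kt
Leg 3: heading 77.8°; drift -16.2° → track 61.6°, groundspeed 97.7 kt
Leg 4: heading 36.5°; drift -11.8° → track 24.7°, groundspeed 115.4 kt

Leg 1: track=202.5°, groundspeed=77.0 kt
Leg 2: track=314.0°, groundspeed=123.3 kt
Leg 3: track=61.6°, groundspeed=97.7 kt
Leg 4: track=24.7°, groundspeed=115.4 kt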